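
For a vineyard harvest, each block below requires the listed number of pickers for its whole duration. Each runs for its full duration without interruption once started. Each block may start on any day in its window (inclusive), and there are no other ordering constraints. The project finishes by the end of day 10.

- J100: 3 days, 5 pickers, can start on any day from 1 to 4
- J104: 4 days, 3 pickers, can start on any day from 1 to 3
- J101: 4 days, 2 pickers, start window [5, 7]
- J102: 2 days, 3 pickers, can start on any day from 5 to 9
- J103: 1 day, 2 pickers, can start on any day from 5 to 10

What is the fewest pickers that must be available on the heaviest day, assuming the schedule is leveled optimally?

Schedule J100@1, J104@1, J101@5, J102@5, J103@5: d1:8  d2:8  d3:8  d4:3  d5:7  d6:5  d7:2  d8:2  d9:0  d10:0 — peak 8.

8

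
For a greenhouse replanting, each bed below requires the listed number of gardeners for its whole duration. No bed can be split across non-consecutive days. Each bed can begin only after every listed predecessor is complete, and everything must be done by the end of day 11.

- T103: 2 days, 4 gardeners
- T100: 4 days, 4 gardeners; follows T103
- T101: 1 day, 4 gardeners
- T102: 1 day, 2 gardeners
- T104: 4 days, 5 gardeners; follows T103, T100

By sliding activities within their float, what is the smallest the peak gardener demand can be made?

Early-start (T103@1, T100@3, T101@1, T102@1, T104@7) gives peak 10: d1:10  d2:4  d3:4  d4:4  d5:4  d6:4  d7:5  d8:5  d9:5  d10:5  d11:0.
Shift T101→7, T104→8.
Schedule T103@1, T100@3, T101@7, T102@1, T104@8: d1:6  d2:4  d3:4  d4:4  d5:4  d6:4  d7:4  d8:5  d9:5  d10:5  d11:5 — peak 6.

6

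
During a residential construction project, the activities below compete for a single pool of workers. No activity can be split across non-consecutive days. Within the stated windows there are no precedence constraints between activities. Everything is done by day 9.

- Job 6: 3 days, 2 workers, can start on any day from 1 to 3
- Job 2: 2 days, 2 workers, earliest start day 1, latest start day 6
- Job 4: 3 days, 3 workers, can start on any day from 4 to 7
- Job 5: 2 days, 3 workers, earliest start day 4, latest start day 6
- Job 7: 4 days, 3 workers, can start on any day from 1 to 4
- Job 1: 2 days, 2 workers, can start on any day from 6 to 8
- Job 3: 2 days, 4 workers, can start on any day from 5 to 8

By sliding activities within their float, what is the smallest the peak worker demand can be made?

Early-start (Job 6@1, Job 2@1, Job 4@4, Job 5@4, Job 7@1, Job 1@6, Job 3@5) gives peak 10: d1:7  d2:7  d3:5  d4:9  d5:10  d6:9  d7:2  d8:0  d9:0.
Shift Job 2→4, Job 4→5, Job 5→6, Job 1→8, Job 3→8.
Schedule Job 6@1, Job 2@4, Job 4@5, Job 5@6, Job 7@1, Job 1@8, Job 3@8: d1:5  d2:5  d3:5  d4:5  d5:5  d6:6  d7:6  d8:6  d9:6 — peak 6.
Total worker-days = 49 over 9 days ⇒ peak ≥ ⌈49/9⌉ = 6, so 6 is optimal.

6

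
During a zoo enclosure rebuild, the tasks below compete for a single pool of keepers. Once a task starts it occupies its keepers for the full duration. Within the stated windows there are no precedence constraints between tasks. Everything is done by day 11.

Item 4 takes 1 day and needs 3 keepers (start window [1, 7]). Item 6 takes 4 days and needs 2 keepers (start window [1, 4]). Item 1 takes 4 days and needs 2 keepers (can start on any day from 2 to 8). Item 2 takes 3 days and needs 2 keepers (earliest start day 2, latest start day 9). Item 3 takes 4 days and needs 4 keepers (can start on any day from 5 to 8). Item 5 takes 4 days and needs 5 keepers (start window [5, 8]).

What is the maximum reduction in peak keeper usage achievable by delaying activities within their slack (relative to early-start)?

2

Early-start peak: d1:5  d2:6  d3:6  d4:6  d5:11  d6:9  d7:9  d8:9  d9:0  d10:0  d11:0 ⇒ 11.
Leveled (Item 4@1, Item 6@1, Item 1@2, Item 2@2, Item 3@5, Item 5@6): d1:5  d2:6  d3:6  d4:6  d5:6  d6:9  d7:9  d8:9  d9:5  d10:0  d11:0 ⇒ 9.
Reduction 11 − 9 = 2.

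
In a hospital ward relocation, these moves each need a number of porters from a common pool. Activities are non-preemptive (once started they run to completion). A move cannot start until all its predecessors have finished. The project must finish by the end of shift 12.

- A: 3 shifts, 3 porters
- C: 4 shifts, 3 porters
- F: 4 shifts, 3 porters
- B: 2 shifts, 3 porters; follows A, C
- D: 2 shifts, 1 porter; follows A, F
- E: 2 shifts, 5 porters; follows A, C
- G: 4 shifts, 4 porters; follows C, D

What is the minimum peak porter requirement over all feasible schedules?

Schedule A@1, C@1, F@1, B@5, D@5, E@5, G@7: s1:9  s2:9  s3:9  s4:6  s5:9  s6:9  s7:4  s8:4  s9:4  s10:4  s11:0  s12:0 — peak 9.

9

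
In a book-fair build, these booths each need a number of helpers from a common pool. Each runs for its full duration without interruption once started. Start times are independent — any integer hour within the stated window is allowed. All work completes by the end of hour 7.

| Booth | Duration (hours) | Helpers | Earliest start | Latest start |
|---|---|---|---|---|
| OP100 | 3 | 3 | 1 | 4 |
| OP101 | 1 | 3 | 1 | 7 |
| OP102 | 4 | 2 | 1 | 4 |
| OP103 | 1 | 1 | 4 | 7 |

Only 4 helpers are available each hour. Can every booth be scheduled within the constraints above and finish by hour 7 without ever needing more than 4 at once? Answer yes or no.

The minimum achievable peak is 5; 4 < 5, so no feasible schedule stays within the cap.

no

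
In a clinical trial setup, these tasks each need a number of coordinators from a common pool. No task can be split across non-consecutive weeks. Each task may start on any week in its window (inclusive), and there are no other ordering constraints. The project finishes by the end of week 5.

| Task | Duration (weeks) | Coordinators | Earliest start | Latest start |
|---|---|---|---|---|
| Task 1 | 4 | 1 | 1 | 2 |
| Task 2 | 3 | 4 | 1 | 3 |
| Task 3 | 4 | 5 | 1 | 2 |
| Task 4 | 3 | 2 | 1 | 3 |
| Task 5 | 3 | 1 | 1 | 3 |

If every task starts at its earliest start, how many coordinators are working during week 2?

At early start, week 2 has: Task 1, Task 2, Task 3, Task 4, Task 5.
Demand: 1 + 4 + 5 + 2 + 1 = 13.

13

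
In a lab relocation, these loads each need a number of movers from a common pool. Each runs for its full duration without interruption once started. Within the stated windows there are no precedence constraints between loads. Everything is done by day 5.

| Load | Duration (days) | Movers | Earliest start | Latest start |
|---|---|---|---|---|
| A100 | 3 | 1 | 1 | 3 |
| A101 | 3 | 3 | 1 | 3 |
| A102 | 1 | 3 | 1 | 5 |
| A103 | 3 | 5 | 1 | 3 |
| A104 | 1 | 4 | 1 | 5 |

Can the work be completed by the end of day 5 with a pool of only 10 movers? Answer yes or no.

yes

Schedule A100@1, A101@1, A102@1, A103@2, A104@4: d1:7  d2:9  d3:9  d4:9  d5:0 — peak 9 ≤ 10.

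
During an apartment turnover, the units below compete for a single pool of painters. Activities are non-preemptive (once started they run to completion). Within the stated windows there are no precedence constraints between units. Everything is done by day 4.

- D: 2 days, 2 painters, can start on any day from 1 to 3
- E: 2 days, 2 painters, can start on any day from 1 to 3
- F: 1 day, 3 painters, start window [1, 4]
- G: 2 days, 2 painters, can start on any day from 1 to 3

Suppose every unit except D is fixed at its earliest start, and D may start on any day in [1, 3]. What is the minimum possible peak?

7

D@1: d1:9  d2:6  d3:0  d4:0 → peak 9
D@2: d1:7  d2:6  d3:2  d4:0 → peak 7
D@3: d1:7  d2:4  d3:2  d4:2 → peak 7
Best is D@2, peak 7.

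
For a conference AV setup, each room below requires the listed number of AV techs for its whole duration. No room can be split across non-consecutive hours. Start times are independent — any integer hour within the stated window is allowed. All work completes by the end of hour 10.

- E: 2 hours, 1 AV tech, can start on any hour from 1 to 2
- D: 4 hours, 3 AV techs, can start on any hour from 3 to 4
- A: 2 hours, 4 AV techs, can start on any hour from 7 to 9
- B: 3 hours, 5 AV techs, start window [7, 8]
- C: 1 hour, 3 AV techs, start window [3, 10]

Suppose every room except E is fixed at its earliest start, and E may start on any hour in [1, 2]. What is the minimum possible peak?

E@1: h1:1  h2:1  h3:6  h4:3  h5:3  h6:3  h7:9  h8:9  h9:5  h10:0 → peak 9
E@2: h1:0  h2:1  h3:7  h4:3  h5:3  h6:3  h7:9  h8:9  h9:5  h10:0 → peak 9
Best is E@1, peak 9.

9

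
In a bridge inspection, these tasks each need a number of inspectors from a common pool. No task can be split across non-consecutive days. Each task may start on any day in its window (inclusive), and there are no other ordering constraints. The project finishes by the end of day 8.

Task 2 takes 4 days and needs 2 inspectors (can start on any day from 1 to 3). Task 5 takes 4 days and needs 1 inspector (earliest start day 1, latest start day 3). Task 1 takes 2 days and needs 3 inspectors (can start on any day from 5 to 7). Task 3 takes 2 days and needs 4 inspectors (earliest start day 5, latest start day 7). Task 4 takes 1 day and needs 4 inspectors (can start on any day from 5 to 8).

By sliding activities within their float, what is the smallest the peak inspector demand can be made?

Early-start (Task 2@1, Task 5@1, Task 1@5, Task 3@5, Task 4@5) gives peak 11: d1:3  d2:3  d3:3  d4:3  d5:11  d6:7  d7:0  d8:0.
Shift Task 4→7.
Schedule Task 2@1, Task 5@1, Task 1@5, Task 3@5, Task 4@7: d1:3  d2:3  d3:3  d4:3  d5:7  d6:7  d7:4  d8:0 — peak 7.

7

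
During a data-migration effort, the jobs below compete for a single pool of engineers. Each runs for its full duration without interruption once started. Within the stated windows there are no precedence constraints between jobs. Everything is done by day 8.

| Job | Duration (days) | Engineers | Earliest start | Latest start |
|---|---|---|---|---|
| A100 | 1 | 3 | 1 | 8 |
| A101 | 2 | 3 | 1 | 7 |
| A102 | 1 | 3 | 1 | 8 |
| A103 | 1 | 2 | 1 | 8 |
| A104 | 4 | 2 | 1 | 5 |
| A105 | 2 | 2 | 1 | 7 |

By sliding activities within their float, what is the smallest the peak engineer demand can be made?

Early-start (A100@1, A101@1, A102@1, A103@1, A104@1, A105@1) gives peak 15: d1:15  d2:7  d3:2  d4:2  d5:0  d6:0  d7:0  d8:0.
Shift A101→2, A102→4, A103→5, A104→5, A105→6.
Schedule A100@1, A101@2, A102@4, A103@5, A104@5, A105@6: d1:3  d2:3  d3:3  d4:3  d5:4  d6:4  d7:4  d8:2 — peak 4.
Total engineer-days = 26 over 8 days ⇒ peak ≥ ⌈26/8⌉ = 4, so 4 is optimal.

4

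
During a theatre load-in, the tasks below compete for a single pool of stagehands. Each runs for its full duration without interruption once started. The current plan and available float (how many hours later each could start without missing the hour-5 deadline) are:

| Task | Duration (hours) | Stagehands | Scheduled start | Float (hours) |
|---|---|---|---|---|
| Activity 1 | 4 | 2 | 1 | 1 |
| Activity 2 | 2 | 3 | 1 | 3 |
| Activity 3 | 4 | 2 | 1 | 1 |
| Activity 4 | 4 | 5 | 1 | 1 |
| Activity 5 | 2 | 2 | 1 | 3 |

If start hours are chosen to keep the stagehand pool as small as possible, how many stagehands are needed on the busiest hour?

12

Early-start (Activity 1@1, Activity 2@1, Activity 3@1, Activity 4@1, Activity 5@1) gives peak 14: h1:14  h2:14  h3:9  h4:9  h5:0.
Shift Activity 5→3.
Schedule Activity 1@1, Activity 2@1, Activity 3@1, Activity 4@1, Activity 5@3: h1:12  h2:12  h3:11  h4:11  h5:0 — peak 12.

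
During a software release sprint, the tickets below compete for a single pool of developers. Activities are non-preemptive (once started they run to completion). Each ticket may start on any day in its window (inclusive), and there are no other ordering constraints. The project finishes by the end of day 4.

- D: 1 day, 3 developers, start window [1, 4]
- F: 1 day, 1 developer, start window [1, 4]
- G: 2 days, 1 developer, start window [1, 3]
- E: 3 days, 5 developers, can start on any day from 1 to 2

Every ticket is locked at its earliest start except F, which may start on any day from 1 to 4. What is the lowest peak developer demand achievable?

9

F@1: d1:10  d2:6  d3:5  d4:0 → peak 10
F@2: d1:9  d2:7  d3:5  d4:0 → peak 9
F@3: d1:9  d2:6  d3:6  d4:0 → peak 9
F@4: d1:9  d2:6  d3:5  d4:1 → peak 9
Best is F@2, peak 9.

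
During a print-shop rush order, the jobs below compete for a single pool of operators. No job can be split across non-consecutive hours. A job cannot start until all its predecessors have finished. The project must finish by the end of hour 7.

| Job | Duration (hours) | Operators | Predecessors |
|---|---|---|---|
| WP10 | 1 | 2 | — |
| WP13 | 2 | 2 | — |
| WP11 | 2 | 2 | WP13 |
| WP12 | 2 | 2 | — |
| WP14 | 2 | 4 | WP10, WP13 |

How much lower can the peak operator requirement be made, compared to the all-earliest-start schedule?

2

Early-start peak: h1:6  h2:4  h3:6  h4:6  h5:0  h6:0  h7:0 ⇒ 6.
Leveled (WP10@1, WP13@1, WP11@3, WP12@2, WP14@5): h1:4  h2:4  h3:4  h4:2  h5:4  h6:4  h7:0 ⇒ 4.
Reduction 6 − 4 = 2.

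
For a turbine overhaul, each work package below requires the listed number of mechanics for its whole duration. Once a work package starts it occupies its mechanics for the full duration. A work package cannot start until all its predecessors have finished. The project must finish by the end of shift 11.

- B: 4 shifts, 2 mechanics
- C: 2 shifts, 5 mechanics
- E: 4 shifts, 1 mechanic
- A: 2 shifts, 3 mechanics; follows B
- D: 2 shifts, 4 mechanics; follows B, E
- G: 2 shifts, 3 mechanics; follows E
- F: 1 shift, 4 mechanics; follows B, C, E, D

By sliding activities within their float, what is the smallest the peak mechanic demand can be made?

6

Early-start (B@1, C@1, E@1, A@5, D@5, G@5, F@7) gives peak 10: s1:8  s2:8  s3:3  s4:3  s5:10  s6:10  s7:4  s8:0  s9:0  s10:0  s11:0.
Shift C→5, A→7, D→9, G→7, F→11.
Schedule B@1, C@5, E@1, A@7, D@9, G@7, F@11: s1:3  s2:3  s3:3  s4:3  s5:5  s6:5  s7:6  s8:6  s9:4  s10:4  s11:4 — peak 6.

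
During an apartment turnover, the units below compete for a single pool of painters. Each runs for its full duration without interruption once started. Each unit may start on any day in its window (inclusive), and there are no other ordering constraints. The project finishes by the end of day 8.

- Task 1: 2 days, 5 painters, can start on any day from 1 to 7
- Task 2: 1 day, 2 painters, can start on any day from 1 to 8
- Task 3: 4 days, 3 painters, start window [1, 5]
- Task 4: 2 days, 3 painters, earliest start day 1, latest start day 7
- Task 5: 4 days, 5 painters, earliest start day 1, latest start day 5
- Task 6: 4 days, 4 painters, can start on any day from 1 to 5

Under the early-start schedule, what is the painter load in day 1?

22

At early start, day 1 has: Task 1, Task 2, Task 3, Task 4, Task 5, Task 6.
Demand: 5 + 2 + 3 + 3 + 5 + 4 = 22.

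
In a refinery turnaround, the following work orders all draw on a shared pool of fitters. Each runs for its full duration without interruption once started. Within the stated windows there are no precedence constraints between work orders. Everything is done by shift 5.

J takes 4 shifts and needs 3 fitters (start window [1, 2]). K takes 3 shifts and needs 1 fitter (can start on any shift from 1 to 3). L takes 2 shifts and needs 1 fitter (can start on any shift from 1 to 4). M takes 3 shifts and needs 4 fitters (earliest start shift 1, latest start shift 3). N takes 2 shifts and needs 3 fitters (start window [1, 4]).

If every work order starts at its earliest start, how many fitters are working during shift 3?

At early start, shift 3 has: J, K, M.
Demand: 3 + 1 + 4 = 8.

8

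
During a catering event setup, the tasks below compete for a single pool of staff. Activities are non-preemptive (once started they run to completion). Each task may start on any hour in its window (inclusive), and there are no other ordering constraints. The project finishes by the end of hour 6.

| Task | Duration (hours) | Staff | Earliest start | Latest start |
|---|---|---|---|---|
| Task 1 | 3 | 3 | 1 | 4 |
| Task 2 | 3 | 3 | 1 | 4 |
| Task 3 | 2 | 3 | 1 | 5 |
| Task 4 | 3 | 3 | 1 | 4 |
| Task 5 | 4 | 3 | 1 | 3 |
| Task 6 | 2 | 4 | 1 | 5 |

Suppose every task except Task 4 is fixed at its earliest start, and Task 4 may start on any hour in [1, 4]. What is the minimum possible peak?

Task 4@1: h1:19  h2:19  h3:12  h4:3  h5:0  h6:0 → peak 19
Task 4@2: h1:16  h2:19  h3:12  h4:6  h5:0  h6:0 → peak 19
Task 4@3: h1:16  h2:16  h3:12  h4:6  h5:3  h6:0 → peak 16
Task 4@4: h1:16  h2:16  h3:9  h4:6  h5:3  h6:3 → peak 16
Best is Task 4@3, peak 16.

16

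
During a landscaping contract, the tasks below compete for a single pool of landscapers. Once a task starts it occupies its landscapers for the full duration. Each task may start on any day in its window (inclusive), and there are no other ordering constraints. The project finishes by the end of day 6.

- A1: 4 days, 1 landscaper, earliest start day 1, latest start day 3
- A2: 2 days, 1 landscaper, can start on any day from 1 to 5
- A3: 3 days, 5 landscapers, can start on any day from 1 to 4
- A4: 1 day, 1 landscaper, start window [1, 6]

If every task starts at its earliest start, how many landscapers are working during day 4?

1

At early start, day 4 has: A1.
Demand: 1 = 1.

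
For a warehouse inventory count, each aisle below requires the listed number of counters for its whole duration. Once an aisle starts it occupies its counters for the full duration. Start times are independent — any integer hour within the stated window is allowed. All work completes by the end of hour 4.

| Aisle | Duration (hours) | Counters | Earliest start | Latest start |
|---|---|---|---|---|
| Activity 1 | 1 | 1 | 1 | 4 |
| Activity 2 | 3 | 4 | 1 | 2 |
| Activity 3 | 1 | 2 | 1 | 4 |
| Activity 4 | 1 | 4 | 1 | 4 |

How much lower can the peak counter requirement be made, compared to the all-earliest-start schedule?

Early-start peak: h1:11  h2:4  h3:4  h4:0 ⇒ 11.
Leveled (Activity 1@1, Activity 2@1, Activity 3@2, Activity 4@4): h1:5  h2:6  h3:4  h4:4 ⇒ 6.
Reduction 11 − 6 = 5.

5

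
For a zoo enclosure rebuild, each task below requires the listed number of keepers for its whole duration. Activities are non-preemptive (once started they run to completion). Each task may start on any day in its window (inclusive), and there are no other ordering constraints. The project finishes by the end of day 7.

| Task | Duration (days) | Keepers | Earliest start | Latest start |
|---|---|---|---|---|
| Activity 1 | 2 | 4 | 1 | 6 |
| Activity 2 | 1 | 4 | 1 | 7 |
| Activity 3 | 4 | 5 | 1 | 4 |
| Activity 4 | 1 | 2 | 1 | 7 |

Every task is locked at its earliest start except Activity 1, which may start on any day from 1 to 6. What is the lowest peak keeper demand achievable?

11

Activity 1@1: d1:15  d2:9  d3:5  d4:5  d5:0  d6:0  d7:0 → peak 15
Activity 1@2: d1:11  d2:9  d3:9  d4:5  d5:0  d6:0  d7:0 → peak 11
Activity 1@3: d1:11  d2:5  d3:9  d4:9  d5:0  d6:0  d7:0 → peak 11
Activity 1@4: d1:11  d2:5  d3:5  d4:9  d5:4  d6:0  d7:0 → peak 11
Activity 1@5: d1:11  d2:5  d3:5  d4:5  d5:4  d6:4  d7:0 → peak 11
Activity 1@6: d1:11  d2:5  d3:5  d4:5  d5:0  d6:4  d7:4 → peak 11
Best is Activity 1@2, peak 11.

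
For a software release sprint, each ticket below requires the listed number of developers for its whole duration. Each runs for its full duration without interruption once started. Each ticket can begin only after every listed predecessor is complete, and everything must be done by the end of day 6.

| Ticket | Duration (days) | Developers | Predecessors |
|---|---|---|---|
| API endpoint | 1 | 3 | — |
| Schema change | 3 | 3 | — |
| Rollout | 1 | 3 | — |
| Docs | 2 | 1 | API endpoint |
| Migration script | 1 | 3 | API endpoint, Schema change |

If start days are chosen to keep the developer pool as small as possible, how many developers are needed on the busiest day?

Early-start (API endpoint@1, Schema change@1, Rollout@1, Docs@2, Migration script@4) gives peak 9: d1:9  d2:4  d3:4  d4:3  d5:0  d6:0.
Shift Schema change→2, Rollout→5, Migration script→6.
Schedule API endpoint@1, Schema change@2, Rollout@5, Docs@2, Migration script@6: d1:3  d2:4  d3:4  d4:3  d5:3  d6:3 — peak 4.
Total developer-days = 20 over 6 days ⇒ peak ≥ ⌈20/6⌉ = 4, so 4 is optimal.

4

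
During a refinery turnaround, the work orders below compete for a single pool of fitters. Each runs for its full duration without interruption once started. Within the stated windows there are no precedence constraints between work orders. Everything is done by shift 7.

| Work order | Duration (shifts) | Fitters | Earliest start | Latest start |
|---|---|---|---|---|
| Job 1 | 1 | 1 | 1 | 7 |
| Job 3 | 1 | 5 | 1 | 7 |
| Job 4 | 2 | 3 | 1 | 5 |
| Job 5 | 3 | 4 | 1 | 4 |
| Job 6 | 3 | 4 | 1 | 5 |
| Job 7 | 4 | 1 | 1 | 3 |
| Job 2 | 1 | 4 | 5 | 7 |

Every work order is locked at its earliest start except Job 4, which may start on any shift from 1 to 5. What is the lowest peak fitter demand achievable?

15

Job 4@1: s1:18  s2:12  s3:9  s4:1  s5:4  s6:0  s7:0 → peak 18
Job 4@2: s1:15  s2:12  s3:12  s4:1  s5:4  s6:0  s7:0 → peak 15
Job 4@3: s1:15  s2:9  s3:12  s4:4  s5:4  s6:0  s7:0 → peak 15
Job 4@4: s1:15  s2:9  s3:9  s4:4  s5:7  s6:0  s7:0 → peak 15
Job 4@5: s1:15  s2:9  s3:9  s4:1  s5:7  s6:3  s7:0 → peak 15
Best is Job 4@2, peak 15.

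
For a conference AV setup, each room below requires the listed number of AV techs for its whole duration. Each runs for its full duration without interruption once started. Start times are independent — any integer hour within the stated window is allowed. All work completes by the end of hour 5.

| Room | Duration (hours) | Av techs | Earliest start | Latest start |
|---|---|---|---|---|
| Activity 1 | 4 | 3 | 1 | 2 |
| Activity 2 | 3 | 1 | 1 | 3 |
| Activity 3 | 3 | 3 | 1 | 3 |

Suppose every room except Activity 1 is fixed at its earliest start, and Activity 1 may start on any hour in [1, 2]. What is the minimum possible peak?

7

Activity 1@1: h1:7  h2:7  h3:7  h4:3  h5:0 → peak 7
Activity 1@2: h1:4  h2:7  h3:7  h4:3  h5:3 → peak 7
Best is Activity 1@1, peak 7.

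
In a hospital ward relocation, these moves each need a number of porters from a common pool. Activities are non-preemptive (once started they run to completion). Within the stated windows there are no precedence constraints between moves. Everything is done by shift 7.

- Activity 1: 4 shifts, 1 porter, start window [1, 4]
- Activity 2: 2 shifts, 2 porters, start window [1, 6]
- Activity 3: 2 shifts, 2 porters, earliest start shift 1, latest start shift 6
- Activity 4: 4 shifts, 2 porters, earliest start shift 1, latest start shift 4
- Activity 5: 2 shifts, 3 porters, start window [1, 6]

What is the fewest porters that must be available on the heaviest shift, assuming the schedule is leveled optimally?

5

Early-start (Activity 1@1, Activity 2@1, Activity 3@1, Activity 4@1, Activity 5@1) gives peak 10: s1:10  s2:10  s3:3  s4:3  s5:0  s6:0  s7:0.
Shift Activity 4→3, Activity 5→5.
Schedule Activity 1@1, Activity 2@1, Activity 3@1, Activity 4@3, Activity 5@5: s1:5  s2:5  s3:3  s4:3  s5:5  s6:5  s7:0 — peak 5.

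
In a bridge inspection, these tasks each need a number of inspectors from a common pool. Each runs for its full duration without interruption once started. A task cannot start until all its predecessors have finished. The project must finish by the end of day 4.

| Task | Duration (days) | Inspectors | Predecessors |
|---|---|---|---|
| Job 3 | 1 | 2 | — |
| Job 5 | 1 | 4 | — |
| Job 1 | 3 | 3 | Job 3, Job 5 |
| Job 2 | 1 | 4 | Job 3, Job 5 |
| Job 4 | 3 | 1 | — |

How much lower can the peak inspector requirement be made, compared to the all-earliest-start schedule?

1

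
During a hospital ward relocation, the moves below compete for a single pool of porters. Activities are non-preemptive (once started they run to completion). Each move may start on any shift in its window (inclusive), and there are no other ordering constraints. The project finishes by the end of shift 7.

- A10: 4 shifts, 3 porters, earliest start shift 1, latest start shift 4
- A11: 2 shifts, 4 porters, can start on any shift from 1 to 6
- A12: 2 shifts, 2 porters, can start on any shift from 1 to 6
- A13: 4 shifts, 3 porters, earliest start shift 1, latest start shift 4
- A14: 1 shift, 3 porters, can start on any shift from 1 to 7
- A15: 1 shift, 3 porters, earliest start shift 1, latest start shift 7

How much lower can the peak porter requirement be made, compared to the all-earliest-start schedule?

Early-start peak: s1:18  s2:12  s3:6  s4:6  s5:0  s6:0  s7:0 ⇒ 18.
Leveled (A10@1, A11@5, A12@5, A13@1, A14@7, A15@7): s1:6  s2:6  s3:6  s4:6  s5:6  s6:6  s7:6 ⇒ 6.
Reduction 18 − 6 = 12.

12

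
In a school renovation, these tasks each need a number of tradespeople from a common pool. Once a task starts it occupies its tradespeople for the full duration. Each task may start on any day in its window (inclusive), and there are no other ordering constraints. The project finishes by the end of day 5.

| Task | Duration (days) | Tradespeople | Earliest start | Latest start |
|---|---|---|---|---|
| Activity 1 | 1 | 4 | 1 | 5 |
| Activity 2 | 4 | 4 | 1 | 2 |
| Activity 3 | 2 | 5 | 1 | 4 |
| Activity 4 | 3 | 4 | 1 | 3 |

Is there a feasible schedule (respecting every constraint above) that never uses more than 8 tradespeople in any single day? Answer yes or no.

Total tradesperson-days = 42; over 5 days the average is 42/5 > 8, so some day must exceed 8.

no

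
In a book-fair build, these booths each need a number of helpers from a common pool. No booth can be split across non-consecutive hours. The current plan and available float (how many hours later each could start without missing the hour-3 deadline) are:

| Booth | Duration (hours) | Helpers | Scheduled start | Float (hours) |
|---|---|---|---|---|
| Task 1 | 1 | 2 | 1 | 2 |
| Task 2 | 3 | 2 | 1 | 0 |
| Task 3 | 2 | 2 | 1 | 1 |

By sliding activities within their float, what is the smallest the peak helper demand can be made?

4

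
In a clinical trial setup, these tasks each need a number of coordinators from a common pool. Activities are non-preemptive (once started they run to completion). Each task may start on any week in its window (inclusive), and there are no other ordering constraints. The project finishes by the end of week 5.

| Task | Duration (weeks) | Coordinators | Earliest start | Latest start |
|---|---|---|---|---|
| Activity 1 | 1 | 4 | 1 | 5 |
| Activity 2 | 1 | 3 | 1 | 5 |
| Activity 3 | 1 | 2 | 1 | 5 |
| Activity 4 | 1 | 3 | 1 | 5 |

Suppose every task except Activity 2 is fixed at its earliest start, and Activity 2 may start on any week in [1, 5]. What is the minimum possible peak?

9

Activity 2@1: w1:12  w2:0  w3:0  w4:0  w5:0 → peak 12
Activity 2@2: w1:9  w2:3  w3:0  w4:0  w5:0 → peak 9
Activity 2@3: w1:9  w2:0  w3:3  w4:0  w5:0 → peak 9
Activity 2@4: w1:9  w2:0  w3:0  w4:3  w5:0 → peak 9
Activity 2@5: w1:9  w2:0  w3:0  w4:0  w5:3 → peak 9
Best is Activity 2@2, peak 9.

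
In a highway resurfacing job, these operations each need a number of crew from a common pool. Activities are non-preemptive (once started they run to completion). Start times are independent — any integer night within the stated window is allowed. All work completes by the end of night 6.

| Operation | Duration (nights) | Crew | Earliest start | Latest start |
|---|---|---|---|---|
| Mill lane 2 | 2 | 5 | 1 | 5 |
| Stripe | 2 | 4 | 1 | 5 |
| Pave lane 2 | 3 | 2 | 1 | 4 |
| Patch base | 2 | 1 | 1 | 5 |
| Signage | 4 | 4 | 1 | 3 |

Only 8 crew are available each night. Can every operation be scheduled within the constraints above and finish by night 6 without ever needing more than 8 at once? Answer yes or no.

Schedule Mill lane 2@1, Stripe@4, Pave lane 2@1, Patch base@1, Signage@3: n1:8  n2:8  n3:6  n4:8  n5:8  n6:4 — peak 8 ≤ 8.

yes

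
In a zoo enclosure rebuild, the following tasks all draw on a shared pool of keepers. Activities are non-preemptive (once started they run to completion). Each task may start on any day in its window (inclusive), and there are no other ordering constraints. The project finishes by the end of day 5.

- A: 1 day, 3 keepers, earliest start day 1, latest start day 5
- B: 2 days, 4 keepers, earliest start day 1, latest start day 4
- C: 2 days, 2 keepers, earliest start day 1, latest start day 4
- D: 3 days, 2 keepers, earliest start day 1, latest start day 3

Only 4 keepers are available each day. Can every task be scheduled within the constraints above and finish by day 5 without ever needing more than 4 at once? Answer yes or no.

no

Total keeper-days = 21; over 5 days the average is 21/5 > 4, so some day must exceed 4.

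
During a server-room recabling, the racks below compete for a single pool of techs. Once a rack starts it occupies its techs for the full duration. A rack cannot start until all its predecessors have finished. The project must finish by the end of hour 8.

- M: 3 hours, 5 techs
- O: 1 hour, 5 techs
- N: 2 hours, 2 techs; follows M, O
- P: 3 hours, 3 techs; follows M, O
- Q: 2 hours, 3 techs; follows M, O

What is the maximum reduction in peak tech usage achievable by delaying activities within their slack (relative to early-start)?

4

Early-start peak: h1:10  h2:5  h3:5  h4:8  h5:8  h6:3  h7:0  h8:0 ⇒ 10.
Leveled (M@1, O@4, N@5, P@5, Q@7): h1:5  h2:5  h3:5  h4:5  h5:5  h6:5  h7:6  h8:3 ⇒ 6.
Reduction 10 − 6 = 4.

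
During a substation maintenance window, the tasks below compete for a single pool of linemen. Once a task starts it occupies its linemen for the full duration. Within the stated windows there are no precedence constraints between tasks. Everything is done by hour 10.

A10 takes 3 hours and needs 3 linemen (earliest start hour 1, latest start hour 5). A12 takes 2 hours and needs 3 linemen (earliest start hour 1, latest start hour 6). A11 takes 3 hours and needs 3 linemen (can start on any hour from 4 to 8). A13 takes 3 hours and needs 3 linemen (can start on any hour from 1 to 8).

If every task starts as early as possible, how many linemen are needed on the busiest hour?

9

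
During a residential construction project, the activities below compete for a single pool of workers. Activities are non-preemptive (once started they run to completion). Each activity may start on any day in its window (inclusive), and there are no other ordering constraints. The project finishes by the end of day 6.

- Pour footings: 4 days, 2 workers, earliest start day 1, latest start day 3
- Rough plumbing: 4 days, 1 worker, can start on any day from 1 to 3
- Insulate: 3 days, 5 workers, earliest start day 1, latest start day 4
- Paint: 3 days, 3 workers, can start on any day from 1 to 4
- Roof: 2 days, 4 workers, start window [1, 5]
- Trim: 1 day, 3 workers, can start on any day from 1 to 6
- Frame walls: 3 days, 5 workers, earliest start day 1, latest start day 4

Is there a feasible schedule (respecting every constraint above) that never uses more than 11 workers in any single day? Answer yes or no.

Schedule Pour footings@1, Rough plumbing@1, Insulate@1, Paint@1, Roof@5, Trim@4, Frame walls@4: d1:11  d2:11  d3:11  d4:11  d5:9  d6:9 — peak 11 ≤ 11.

yes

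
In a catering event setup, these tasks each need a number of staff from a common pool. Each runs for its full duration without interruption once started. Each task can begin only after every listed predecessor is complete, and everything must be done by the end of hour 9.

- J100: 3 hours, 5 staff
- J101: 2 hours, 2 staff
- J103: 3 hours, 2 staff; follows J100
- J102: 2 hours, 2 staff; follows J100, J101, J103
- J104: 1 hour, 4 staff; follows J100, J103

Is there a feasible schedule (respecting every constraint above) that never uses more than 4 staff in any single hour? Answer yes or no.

no

The minimum achievable peak is 5; 4 < 5, so no feasible schedule stays within the cap.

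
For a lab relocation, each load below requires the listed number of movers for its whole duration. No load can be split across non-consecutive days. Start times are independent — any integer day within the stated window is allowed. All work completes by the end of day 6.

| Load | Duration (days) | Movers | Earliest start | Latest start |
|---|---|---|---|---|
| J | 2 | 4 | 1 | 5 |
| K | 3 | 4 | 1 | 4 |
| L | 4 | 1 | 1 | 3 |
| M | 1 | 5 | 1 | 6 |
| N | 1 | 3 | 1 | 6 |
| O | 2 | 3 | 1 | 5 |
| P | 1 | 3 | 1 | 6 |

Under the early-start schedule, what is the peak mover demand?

23

Early-start schedule: J@1, K@1, L@1, M@1, N@1, O@1, P@1.
Load per day: day 1: 23, day 2: 12, day 3: 5, day 4: 1, day 5: 0, day 6: 0.
Peak is 23.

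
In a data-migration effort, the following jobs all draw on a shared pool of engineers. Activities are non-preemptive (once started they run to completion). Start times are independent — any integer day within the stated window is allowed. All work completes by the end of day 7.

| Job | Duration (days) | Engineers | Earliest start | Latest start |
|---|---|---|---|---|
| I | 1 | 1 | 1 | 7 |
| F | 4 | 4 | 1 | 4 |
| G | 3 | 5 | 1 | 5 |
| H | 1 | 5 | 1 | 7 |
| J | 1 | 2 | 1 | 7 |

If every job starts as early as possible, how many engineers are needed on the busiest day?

17

Early-start schedule: I@1, F@1, G@1, H@1, J@1.
Load per day: day 1: 17, day 2: 9, day 3: 9, day 4: 4, day 5: 0, day 6: 0, day 7: 0.
Peak is 17.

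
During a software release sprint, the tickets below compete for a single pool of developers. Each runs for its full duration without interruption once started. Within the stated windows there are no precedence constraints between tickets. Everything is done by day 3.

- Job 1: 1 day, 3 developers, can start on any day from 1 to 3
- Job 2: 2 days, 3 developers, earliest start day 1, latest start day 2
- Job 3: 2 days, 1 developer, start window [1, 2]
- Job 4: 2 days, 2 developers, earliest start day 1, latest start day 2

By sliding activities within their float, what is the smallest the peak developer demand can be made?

6

Early-start (Job 1@1, Job 2@1, Job 3@1, Job 4@1) gives peak 9: d1:9  d2:6  d3:0.
Shift Job 3→2, Job 4→2.
Schedule Job 1@1, Job 2@1, Job 3@2, Job 4@2: d1:6  d2:6  d3:3 — peak 6.
No arrangement of the 24 feasible schedules does better.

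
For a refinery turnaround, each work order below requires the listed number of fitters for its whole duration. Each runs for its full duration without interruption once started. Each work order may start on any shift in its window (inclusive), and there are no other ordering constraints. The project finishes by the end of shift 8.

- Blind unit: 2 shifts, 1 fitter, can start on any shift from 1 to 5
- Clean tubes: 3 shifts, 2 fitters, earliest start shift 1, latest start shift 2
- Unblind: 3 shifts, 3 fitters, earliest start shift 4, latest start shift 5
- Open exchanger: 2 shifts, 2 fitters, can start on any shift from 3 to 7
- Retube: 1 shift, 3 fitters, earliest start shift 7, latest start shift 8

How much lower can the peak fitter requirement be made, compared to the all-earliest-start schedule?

1

Early-start peak: s1:3  s2:3  s3:4  s4:5  s5:3  s6:3  s7:3  s8:0 ⇒ 5.
Leveled (Blind unit@1, Clean tubes@1, Unblind@5, Open exchanger@3, Retube@8): s1:3  s2:3  s3:4  s4:2  s5:3  s6:3  s7:3  s8:3 ⇒ 4.
Reduction 5 − 4 = 1.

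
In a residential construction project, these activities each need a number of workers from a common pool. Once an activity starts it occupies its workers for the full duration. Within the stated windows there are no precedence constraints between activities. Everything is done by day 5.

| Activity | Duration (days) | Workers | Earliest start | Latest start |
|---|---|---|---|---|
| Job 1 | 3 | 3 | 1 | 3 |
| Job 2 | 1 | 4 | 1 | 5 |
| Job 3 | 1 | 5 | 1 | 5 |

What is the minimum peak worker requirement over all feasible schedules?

5

Early-start (Job 1@1, Job 2@1, Job 3@1) gives peak 12: d1:12  d2:3  d3:3  d4:0  d5:0.
Shift Job 2→4, Job 3→5.
Schedule Job 1@1, Job 2@4, Job 3@5: d1:3  d2:3  d3:3  d4:4  d5:5 — peak 5.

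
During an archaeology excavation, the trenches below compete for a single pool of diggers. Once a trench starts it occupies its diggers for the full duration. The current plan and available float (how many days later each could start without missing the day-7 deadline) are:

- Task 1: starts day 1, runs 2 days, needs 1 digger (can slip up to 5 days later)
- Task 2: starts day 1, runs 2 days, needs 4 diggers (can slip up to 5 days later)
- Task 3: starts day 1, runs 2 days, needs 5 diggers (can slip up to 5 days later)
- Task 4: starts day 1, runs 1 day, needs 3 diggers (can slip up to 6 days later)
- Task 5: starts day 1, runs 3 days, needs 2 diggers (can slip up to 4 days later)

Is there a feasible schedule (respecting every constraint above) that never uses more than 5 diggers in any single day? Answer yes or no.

Schedule Task 1@1, Task 2@1, Task 3@3, Task 4@5, Task 5@5: d1:5  d2:5  d3:5  d4:5  d5:5  d6:2  d7:2 — peak 5 ≤ 5.

yes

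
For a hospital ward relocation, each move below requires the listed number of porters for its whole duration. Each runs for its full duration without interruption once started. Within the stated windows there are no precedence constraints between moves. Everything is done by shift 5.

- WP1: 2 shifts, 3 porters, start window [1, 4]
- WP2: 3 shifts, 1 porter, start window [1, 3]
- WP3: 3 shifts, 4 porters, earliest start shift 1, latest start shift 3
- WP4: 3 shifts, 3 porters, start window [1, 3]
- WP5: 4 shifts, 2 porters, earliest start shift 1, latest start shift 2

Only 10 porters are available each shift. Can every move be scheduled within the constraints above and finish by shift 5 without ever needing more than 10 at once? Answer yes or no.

yes

Schedule WP1@1, WP2@1, WP3@1, WP4@3, WP5@1: s1:10  s2:10  s3:10  s4:5  s5:3 — peak 10 ≤ 10.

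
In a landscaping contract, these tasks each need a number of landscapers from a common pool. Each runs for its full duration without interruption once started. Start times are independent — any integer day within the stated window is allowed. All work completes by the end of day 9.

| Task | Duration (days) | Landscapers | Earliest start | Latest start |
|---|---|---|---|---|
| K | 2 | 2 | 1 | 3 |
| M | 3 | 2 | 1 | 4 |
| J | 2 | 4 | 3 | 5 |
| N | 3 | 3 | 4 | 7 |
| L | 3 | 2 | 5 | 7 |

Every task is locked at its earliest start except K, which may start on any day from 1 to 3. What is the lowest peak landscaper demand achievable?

7

K@1: d1:4  d2:4  d3:6  d4:7  d5:5  d6:5  d7:2  d8:0  d9:0 → peak 7
K@2: d1:2  d2:4  d3:8  d4:7  d5:5  d6:5  d7:2  d8:0  d9:0 → peak 8
K@3: d1:2  d2:2  d3:8  d4:9  d5:5  d6:5  d7:2  d8:0  d9:0 → peak 9
Best is K@1, peak 7.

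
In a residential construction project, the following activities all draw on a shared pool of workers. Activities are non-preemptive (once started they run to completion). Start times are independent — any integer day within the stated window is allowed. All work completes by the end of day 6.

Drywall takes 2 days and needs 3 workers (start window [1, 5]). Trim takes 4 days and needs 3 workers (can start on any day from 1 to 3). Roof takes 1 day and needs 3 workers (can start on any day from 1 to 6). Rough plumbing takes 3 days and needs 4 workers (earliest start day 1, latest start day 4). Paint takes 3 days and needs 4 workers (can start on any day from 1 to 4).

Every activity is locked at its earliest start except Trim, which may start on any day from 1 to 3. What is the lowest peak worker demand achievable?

14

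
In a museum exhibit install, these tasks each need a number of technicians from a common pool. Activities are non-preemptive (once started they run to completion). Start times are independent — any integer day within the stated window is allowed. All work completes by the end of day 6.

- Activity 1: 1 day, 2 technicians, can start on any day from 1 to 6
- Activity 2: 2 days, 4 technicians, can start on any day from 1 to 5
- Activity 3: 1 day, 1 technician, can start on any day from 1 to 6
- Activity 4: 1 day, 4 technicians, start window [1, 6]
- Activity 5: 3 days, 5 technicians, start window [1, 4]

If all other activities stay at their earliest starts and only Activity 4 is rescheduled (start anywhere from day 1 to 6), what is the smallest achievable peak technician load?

Activity 4@1: d1:16  d2:9  d3:5  d4:0  d5:0  d6:0 → peak 16
Activity 4@2: d1:12  d2:13  d3:5  d4:0  d5:0  d6:0 → peak 13
Activity 4@3: d1:12  d2:9  d3:9  d4:0  d5:0  d6:0 → peak 12
Activity 4@4: d1:12  d2:9  d3:5  d4:4  d5:0  d6:0 → peak 12
Activity 4@5: d1:12  d2:9  d3:5  d4:0  d5:4  d6:0 → peak 12
Activity 4@6: d1:12  d2:9  d3:5  d4:0  d5:0  d6:4 → peak 12
Best is Activity 4@3, peak 12.

12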